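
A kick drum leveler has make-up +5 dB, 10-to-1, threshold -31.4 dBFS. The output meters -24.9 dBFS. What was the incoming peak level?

Remove make-up: -24.9 − 5 = -29.9 dBFS.
Post-compression overshoot = -29.9 − (-31.4) = 1.5 dB.
Input overshoot = R × output overshoot = 15 dB → input = -31.4 + 15 = -16.4 dBFS.

-16.4 dBFS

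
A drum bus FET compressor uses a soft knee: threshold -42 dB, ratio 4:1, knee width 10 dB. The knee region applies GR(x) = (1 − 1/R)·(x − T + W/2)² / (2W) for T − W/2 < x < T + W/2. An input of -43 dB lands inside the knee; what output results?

-43.6 dB

x − T + W/2 = -43 − (-42) + 5 = 4.
GR = (1 − 1/4) × 4² / 20 = 0.75 × 16 / 20 = 0.6 dB.
Output = -43 − 0.6 = -43.6 dB.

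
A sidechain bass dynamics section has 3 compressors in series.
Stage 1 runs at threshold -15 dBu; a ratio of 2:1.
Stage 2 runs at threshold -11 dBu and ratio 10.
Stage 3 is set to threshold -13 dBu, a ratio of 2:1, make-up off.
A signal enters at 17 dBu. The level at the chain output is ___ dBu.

-11.4 dBu

Stage 1: 17 dBu is 32 dB over -15 dBu; at 2:1 that becomes 16 dB over, giving 1 dBu.
Stage 2: overshoot 12 dB → 12/10 = 1.2 dB → -9.8 dBu.
Stage 3: overshoot 3.2 dB → 3.2/2 = 1.6 dB → -11.4 dBu.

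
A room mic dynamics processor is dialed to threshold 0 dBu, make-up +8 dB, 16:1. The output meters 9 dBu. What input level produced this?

16 dBu

Before make-up, the level was 9 − 8 = 1 dBu.
That's 1 dB above the 0 dBu threshold.
Undo the ratio: input overshoot = 1 × 16 = 16 dB, giving input = 16 dBu.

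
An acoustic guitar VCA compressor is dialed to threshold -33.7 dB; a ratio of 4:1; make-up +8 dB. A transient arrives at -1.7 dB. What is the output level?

-17.7 dB

The input is 32 dB above the -33.7 dB threshold.
The 32 dB excess becomes 8 dB after 4:1 reduction.
So the level is -33.7 + 8 = -25.7 dB; make-up adds 8 dB, giving -17.7 dB.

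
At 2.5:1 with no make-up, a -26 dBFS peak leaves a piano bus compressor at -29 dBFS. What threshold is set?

Input is 5 dB above T (since output overshoot × R = input overshoot: (-29 − T)·2.5 = -26 − T gives T = -31 dBFS).
Check: -31 + (-26 − (-31))/2.5 = -31 + 2 = -29 dBFS. ✓

-31 dBFS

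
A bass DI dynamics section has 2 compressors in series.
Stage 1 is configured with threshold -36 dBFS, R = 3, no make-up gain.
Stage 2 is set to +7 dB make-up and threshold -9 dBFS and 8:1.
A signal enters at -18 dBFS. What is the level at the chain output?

Stage 1: overshoot 18 dB → 18/3 = 6 dB → -30 dBFS.
Stage 2: -30 dBFS ≤ -9 dBFS, so stage 2 doesn't engage; make-up brings it to -23 dBFS.

-23 dBFS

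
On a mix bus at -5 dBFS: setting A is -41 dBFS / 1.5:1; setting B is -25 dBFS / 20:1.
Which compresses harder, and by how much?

B, by 7 dB

A: GR = 36 − 36/1.5 = 12 dB.
B: GR = 20 − 20/20 = 19 dB.
Difference: 7 dB in favour of B.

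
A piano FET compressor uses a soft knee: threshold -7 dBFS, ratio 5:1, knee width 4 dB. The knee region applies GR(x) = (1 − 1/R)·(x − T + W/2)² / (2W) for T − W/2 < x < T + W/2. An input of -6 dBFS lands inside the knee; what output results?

x − T + W/2 = -6 − (-7) + 2 = 3.
GR = (1 − 1/5) × 3² / 8 = 0.8 × 9 / 8 = 0.9 dB.
Output = -6 − 0.9 = -6.9 dBFS.

-6.9 dBFS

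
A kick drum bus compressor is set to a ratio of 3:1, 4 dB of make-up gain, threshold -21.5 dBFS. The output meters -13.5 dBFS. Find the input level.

-9.5 dBFS

Remove make-up: -13.5 − 4 = -17.5 dBFS.
The compressed level sits -17.5 − (-21.5) = 4 dB over threshold.
Before 3:1 compression the overshoot was 4 × 3 = 12 dB, so input = -21.5 + 12 = -9.5 dBFS.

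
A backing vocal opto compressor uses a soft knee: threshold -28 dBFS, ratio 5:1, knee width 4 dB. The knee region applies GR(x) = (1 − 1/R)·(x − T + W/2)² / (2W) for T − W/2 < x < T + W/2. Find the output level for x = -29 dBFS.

x − T + W/2 = -29 − (-28) + 2 = 1.
GR = (1 − 1/5) × 1² / 8 = 0.8 × 1 / 8 = 0.1 dB.
Output = -29 − 0.1 = -29.1 dBFS.

-29.1 dBFS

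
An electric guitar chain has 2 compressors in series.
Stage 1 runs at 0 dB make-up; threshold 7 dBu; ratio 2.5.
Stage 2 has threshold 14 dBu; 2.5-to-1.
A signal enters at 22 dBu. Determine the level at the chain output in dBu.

Stage 1: 22 dBu is 15 dB over 7 dBu; at 2.5:1 that becomes 6 dB over, giving 13 dBu.
Stage 2: below threshold (13 ≤ 14); passes unchanged; output 13 dBu.

13 dBu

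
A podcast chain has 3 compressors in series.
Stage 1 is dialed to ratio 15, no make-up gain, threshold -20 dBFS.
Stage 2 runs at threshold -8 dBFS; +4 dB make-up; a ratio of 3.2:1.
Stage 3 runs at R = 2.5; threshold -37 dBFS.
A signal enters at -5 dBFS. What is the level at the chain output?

-28.2 dBFS

Stage 1: overshoot 15 dB → 15/15 = 1 dB → -19 dBFS.
Stage 2: -19 dBFS ≤ -8 dBFS, so stage 2 doesn't engage; make-up brings it to -15 dBFS.
Stage 3: 22 dB above -37 dBFS, reduced 2.5:1 to 8.8 dB above → -28.2 dBFS.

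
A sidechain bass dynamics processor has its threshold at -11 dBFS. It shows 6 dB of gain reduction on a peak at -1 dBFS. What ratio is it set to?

Input overshoot = -1 − (-11) = 10 dB.
Output overshoot = 10 − 6 = 4 dB.
Ratio = input overshoot / output overshoot = 10 / 4 = 2.5.

2.5:1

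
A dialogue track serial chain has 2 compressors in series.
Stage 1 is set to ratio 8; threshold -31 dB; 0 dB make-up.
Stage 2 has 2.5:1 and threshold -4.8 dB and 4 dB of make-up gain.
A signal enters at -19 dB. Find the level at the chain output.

Stage 1: -19 dB is 12 dB over -31 dB; at 8:1 that becomes 1.5 dB over, giving -29.5 dB.
Stage 2: -29.5 dB ≤ -4.8 dB, so stage 2 doesn't engage; make-up brings it to -25.5 dB.

-25.5 dB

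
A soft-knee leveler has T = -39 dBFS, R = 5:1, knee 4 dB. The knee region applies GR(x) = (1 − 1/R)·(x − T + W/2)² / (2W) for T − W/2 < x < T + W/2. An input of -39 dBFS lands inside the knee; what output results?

x − T + W/2 = -39 − (-39) + 2 = 2.
GR = (1 − 1/5) × 2² / 8 = 0.8 × 4 / 8 = 0.4 dB.
Output = -39 − 0.4 = -39.4 dBFS.

-39.4 dBFS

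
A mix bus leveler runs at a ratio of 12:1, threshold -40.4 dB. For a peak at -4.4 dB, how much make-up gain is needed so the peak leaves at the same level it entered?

33 dB

The peak compresses to -40.4 + 36/12 = -37.4 dB.
To reach -4.4 dB requires -4.4 − (-37.4) = 33 dB of make-up.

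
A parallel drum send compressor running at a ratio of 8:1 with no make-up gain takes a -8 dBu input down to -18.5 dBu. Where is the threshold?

Let T be the threshold. Output overshoot = (input overshoot)/R, so -18.5 − T = (-8 − T)/8.
8·(-18.5 − T) = -8 − T → 7·T = -148 − (-8) = -140.
T = -140/7 = -20 dBu.

-20 dBu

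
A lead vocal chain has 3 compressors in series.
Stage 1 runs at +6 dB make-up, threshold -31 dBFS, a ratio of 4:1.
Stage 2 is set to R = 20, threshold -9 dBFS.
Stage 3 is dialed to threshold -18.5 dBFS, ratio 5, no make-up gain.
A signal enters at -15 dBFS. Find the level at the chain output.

Stage 1: overshoot 16 dB → 16/4 = 4 dB → -27 dBFS; +6 dB make-up → -21 dBFS.
Stage 2: -21 dBFS is at or below the -9 dBFS threshold — no compression; output -21 dBFS.
Stage 3: below threshold (-21 ≤ -18.5); passes unchanged; output -21 dBFS.

-21 dBFS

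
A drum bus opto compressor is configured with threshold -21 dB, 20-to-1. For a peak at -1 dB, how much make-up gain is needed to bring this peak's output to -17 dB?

3 dB

Overshoot 20 dB → 20/20 = 1 dB after compression, so the compressed level is -21 + 1 = -20 dB.
Make-up = target − compressed = -17 − (-20) = 3 dB.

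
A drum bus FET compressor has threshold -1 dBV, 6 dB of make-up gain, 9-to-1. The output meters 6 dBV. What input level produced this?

8 dBV

Before make-up, the level was 6 − 6 = 0 dBV.
That's 1 dB above the -1 dBV threshold.
Before 9:1 compression the overshoot was 1 × 9 = 9 dB, so input = -1 + 9 = 8 dBV.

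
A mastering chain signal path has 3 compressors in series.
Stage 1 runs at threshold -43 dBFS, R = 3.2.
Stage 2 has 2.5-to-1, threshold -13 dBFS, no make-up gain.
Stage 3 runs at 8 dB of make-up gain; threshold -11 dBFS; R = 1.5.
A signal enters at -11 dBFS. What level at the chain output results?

Stage 1: -11 dBFS is 32 dB over -43 dBFS; at 3.2:1 that becomes 10 dB over, giving -33 dBFS.
Stage 2: -33 dBFS is at or below the -13 dBFS threshold — no compression; output -33 dBFS.
Stage 3: -33 dBFS ≤ -11 dBFS, so stage 3 doesn't engage; make-up brings it to -25 dBFS.

-25 dBFS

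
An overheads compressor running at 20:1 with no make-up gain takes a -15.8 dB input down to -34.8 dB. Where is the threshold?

-35.8 dB

Gain reduction = -15.8 − (-34.8) = 19 dB; output overshoot = GR / (R − 1) = 19 / 19 = 1 dB.
Threshold = output − output overshoot = -34.8 − 1 = -35.8 dB.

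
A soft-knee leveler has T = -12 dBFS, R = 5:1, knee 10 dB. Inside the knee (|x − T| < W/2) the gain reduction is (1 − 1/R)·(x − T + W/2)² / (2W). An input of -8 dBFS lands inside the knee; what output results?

x − T + W/2 = -8 − (-12) + 5 = 9.
GR = (1 − 1/5) × 9² / 20 = 0.8 × 81 / 20 = 3.24 dB.
Output = -8 − 3.24 = -11.24 dBFS.

-11.24 dBFS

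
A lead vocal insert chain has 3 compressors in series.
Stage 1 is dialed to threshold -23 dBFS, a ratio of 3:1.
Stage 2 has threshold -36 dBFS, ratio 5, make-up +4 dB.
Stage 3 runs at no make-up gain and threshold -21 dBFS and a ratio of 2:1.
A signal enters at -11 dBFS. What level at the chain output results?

-28.6 dBFS

Stage 1: 12 dB above -23 dBFS, reduced 3:1 to 4 dB above → -19 dBFS.
Stage 2: -19 dBFS is 17 dB over -36 dBFS; at 5:1 that becomes 3.4 dB over, giving -32.6 dBFS; +4 dB make-up → -28.6 dBFS.
Stage 3: -28.6 dBFS is at or below the -21 dBFS threshold — no compression; output -28.6 dBFS.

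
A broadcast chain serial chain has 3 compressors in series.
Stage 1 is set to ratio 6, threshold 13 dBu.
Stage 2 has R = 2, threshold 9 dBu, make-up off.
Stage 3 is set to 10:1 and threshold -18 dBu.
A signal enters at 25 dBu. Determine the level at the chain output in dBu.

-15 dBu

Stage 1: 25 dBu is 12 dB over 13 dBu; at 6:1 that becomes 2 dB over, giving 15 dBu.
Stage 2: overshoot 6 dB → 6/2 = 3 dB → 12 dBu.
Stage 3: 12 dBu is 30 dB over -18 dBu; at 10:1 that becomes 3 dB over, giving -15 dBu.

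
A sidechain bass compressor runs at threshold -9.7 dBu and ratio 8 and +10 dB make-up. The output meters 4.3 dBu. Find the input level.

Before make-up, the level was 4.3 − 10 = -5.7 dBu.
Post-compression overshoot = -5.7 − (-9.7) = 4 dB.
Before 8:1 compression the overshoot was 4 × 8 = 32 dB, so input = -9.7 + 32 = 22.3 dBu.

22.3 dBu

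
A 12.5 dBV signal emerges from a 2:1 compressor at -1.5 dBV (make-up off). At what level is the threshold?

-15.5 dBV

Let T be the threshold. Output overshoot = (input overshoot)/R, so -1.5 − T = (12.5 − T)/2.
2·(-1.5 − T) = 12.5 − T → 1·T = -3 − 12.5 = -15.5.
T = -15.5/1 = -15.5 dBV.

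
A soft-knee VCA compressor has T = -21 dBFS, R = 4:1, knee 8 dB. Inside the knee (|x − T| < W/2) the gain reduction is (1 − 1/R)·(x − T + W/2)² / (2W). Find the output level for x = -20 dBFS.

x − T + W/2 = -20 − (-21) + 4 = 5.
GR = (1 − 1/4) × 5² / 16 = 0.75 × 25 / 16 = 1.171875 dB.
Output = -20 − 1.171875 = -21.171875 dBFS.

-21.171875 dBFS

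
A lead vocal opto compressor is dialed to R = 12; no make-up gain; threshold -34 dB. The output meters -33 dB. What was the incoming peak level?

That's 1 dB above the -34 dB threshold.
Input overshoot = R × output overshoot = 12 dB → input = -34 + 12 = -22 dB.

-22 dB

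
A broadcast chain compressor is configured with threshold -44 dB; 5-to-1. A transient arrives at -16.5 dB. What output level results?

-38.5 dB

The input is 27.5 dB above the -44 dB threshold.
At 5:1 the overshoot is divided by 5, leaving 5.5 dB above threshold.
Output = -44 + 5.5 = -38.5 dB.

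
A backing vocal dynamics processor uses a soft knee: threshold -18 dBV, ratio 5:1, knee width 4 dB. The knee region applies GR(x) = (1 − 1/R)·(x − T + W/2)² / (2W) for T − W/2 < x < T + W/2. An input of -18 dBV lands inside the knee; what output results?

-18.4 dBV

x − T + W/2 = -18 − (-18) + 2 = 2.
GR = (1 − 1/5) × 2² / 8 = 0.8 × 4 / 8 = 0.4 dB.
Output = -18 − 0.4 = -18.4 dBV.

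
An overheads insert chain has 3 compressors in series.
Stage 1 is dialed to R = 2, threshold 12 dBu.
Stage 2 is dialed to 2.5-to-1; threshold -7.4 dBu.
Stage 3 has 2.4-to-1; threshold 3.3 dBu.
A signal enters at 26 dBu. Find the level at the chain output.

Stage 1: overshoot 14 dB → 14/2 = 7 dB → 19 dBu.
Stage 2: overshoot 26.4 dB → 26.4/2.5 = 10.56 dB → 3.16 dBu.
Stage 3: below threshold (3.16 ≤ 3.3); passes unchanged; output 3.16 dBu.

3.16 dBu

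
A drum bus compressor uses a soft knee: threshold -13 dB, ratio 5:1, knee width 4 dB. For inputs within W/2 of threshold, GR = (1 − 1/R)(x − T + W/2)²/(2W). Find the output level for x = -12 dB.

-12.9 dB

x − T + W/2 = -12 − (-13) + 2 = 3.
GR = (1 − 1/5) × 3² / 8 = 0.8 × 9 / 8 = 0.9 dB.
Output = -12 − 0.9 = -12.9 dB.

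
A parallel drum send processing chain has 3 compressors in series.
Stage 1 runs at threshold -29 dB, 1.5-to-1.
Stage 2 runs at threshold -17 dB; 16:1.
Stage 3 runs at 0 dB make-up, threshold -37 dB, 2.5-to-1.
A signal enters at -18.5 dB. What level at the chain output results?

-31 dB

Stage 1: -18.5 dB is 10.5 dB over -29 dB; at 1.5:1 that becomes 7 dB over, giving -22 dB.
Stage 2: below threshold (-22 ≤ -17); passes unchanged; output -22 dB.
Stage 3: overshoot 15 dB → 15/2.5 = 6 dB → -31 dB.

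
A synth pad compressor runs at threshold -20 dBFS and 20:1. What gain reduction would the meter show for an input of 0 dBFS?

0 dBFS exceeds the threshold by 20 dB.
A 20:1 ratio leaves 1 dB of that excess.
GR = overshoot in − overshoot out = 20 − 1 = 19 dB.

19 dB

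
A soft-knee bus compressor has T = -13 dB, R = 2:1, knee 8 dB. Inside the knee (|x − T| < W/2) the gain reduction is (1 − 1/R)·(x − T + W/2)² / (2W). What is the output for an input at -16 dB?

x − T + W/2 = -16 − (-13) + 4 = 1.
GR = (1 − 1/2) × 1² / 16 = 0.5 × 1 / 16 = 0.03125 dB.
Output = -16 − 0.03125 = -16.03125 dB.

-16.03125 dB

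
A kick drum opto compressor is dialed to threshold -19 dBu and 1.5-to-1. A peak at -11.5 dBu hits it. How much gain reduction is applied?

-11.5 dBu exceeds the threshold by 7.5 dB.
A 1.5:1 ratio leaves 5 dB of that excess.
GR = overshoot in − overshoot out = 7.5 − 5 = 2.5 dB.

2.5 dB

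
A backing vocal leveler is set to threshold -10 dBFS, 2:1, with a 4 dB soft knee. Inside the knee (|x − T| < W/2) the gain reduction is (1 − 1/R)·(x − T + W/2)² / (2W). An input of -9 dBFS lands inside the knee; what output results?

-9.5625 dBFS

x − T + W/2 = -9 − (-10) + 2 = 3.
GR = (1 − 1/2) × 3² / 8 = 0.5 × 9 / 8 = 0.5625 dB.
Output = -9 − 0.5625 = -9.5625 dBFS.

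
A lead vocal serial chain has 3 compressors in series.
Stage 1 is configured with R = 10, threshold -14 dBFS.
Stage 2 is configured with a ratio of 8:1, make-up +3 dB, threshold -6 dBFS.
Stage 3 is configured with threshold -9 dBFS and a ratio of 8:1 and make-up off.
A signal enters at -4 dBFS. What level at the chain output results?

Stage 1: 10 dB above -14 dBFS, reduced 10:1 to 1 dB above → -13 dBFS.
Stage 2: -13 dBFS ≤ -6 dBFS, so stage 2 doesn't engage; make-up brings it to -10 dBFS.
Stage 3: -10 dBFS ≤ -9 dBFS, so stage 3 doesn't engage; output -10 dBFS.

-10 dBFS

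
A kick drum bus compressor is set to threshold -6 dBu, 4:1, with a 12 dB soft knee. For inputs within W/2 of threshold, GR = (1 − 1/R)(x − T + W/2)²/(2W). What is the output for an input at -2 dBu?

x − T + W/2 = -2 − (-6) + 6 = 10.
GR = (1 − 1/4) × 10² / 24 = 0.75 × 100 / 24 = 3.125 dB.
Output = -2 − 3.125 = -5.125 dBu.

-5.125 dBu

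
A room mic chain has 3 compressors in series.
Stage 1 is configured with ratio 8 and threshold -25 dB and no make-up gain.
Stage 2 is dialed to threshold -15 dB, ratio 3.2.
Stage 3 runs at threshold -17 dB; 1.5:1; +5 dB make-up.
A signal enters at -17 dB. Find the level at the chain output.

Stage 1: overshoot 8 dB → 8/8 = 1 dB → -24 dB.
Stage 2: -24 dB ≤ -15 dB, so stage 2 doesn't engage; output -24 dB.
Stage 3: -24 dB is at or below the -17 dB threshold — no compression; make-up brings it to -19 dB.

-19 dB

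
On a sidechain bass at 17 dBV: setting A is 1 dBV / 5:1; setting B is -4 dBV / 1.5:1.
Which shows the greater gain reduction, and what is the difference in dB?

A, by 5.8 dB

A: 16 dB over, compressed to 3.2 dB over, so 12.8 dB of GR.
B: 21 dB over, compressed to 14 dB over, so 7 dB of GR.
Difference: 5.8 dB in favour of A.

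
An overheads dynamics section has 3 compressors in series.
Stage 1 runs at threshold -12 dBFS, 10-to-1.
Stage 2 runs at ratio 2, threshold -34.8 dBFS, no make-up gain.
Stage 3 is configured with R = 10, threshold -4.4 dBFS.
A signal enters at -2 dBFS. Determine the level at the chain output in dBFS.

Stage 1: overshoot 10 dB → 10/10 = 1 dB → -11 dBFS.
Stage 2: overshoot 23.8 dB → 23.8/2 = 11.9 dB → -22.9 dBFS.
Stage 3: below threshold (-22.9 ≤ -4.4); passes unchanged; output -22.9 dBFS.

-22.9 dBFS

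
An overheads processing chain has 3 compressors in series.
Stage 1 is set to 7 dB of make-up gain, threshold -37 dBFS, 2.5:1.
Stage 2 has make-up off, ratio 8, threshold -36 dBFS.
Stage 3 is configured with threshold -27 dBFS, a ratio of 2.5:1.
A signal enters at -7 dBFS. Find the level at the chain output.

Stage 1: 30 dB above -37 dBFS, reduced 2.5:1 to 12 dB above → -25 dBFS; +7 dB make-up → -18 dBFS.
Stage 2: 18 dB above -36 dBFS, reduced 8:1 to 2.25 dB above → -33.75 dBFS.
Stage 3: -33.75 dBFS ≤ -27 dBFS, so stage 3 doesn't engage; output -33.75 dBFS.

-33.75 dBFS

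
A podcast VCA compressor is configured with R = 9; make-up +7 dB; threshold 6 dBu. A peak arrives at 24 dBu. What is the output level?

15 dBu

Overshoot: 24 − 6 = 18 dB.
9:1 compression reduces that to 18/9 = 2 dB over.
Output = 6 + 2 = 8 dBu; make-up adds 7 dB, giving 15 dBu.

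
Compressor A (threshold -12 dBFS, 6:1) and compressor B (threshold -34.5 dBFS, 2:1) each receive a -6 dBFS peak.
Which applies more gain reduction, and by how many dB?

A: overshoot 6 dB → output overshoot 1 dB → GR 5 dB.
B: overshoot 28.5 dB → output overshoot 14.25 dB → GR 14.25 dB.
Difference: 9.25 dB in favour of B.

B, by 9.25 dB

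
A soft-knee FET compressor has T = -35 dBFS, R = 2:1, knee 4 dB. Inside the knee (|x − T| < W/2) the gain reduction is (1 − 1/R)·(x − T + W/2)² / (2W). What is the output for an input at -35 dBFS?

x − T + W/2 = -35 − (-35) + 2 = 2.
GR = (1 − 1/2) × 2² / 8 = 0.5 × 4 / 8 = 0.25 dB.
Output = -35 − 0.25 = -35.25 dBFS.

-35.25 dBFS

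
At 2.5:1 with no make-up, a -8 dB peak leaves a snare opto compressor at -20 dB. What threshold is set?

Let T be the threshold. Output overshoot = (input overshoot)/R, so -20 − T = (-8 − T)/2.5.
2.5·(-20 − T) = -8 − T → 1.5·T = -50 − (-8) = -42.
T = -42/1.5 = -28 dB.

-28 dB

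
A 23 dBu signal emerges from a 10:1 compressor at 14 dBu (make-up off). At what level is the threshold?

13 dBu

Gain reduction = 23 − 14 = 9 dB; output overshoot = GR / (R − 1) = 9 / 9 = 1 dB.
Threshold = output − output overshoot = 14 − 1 = 13 dBu.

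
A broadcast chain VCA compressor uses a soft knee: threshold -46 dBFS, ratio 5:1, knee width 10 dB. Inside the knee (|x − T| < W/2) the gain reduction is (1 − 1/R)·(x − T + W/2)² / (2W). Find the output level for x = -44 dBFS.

-45.96 dBFS

x − T + W/2 = -44 − (-46) + 5 = 7.
GR = (1 − 1/5) × 7² / 20 = 0.8 × 49 / 20 = 1.96 dB.
Output = -44 − 1.96 = -45.96 dBFS.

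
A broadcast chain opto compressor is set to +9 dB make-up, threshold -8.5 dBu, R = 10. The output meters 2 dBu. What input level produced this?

6.5 dBu

Before make-up, the level was 2 − 9 = -7 dBu.
That's 1.5 dB above the -8.5 dBu threshold.
Before 10:1 compression the overshoot was 1.5 × 10 = 15 dB, so input = -8.5 + 15 = 6.5 dBu.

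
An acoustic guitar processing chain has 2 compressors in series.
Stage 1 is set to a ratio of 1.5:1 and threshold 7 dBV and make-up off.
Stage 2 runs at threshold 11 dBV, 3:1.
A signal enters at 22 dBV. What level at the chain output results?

13 dBV

Stage 1: 22 dBV is 15 dB over 7 dBV; at 1.5:1 that becomes 10 dB over, giving 17 dBV.
Stage 2: overshoot 6 dB → 6/3 = 2 dB → 13 dBV.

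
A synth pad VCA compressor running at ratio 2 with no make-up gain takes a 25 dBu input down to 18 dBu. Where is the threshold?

Gain reduction = 25 − 18 = 7 dB; output overshoot = GR / (R − 1) = 7 / 1 = 7 dB.
Threshold = output − output overshoot = 18 − 7 = 11 dBu.

11 dBu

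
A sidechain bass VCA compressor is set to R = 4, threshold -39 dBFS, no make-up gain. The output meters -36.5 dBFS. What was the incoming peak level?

-29 dBFS

The compressed level sits -36.5 − (-39) = 2.5 dB over threshold.
Input overshoot = R × output overshoot = 10 dB → input = -39 + 10 = -29 dBFS.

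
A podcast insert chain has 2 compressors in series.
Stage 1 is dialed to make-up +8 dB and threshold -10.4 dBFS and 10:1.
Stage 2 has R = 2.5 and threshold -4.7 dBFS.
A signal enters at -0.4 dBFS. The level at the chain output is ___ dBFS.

-3.38 dBFS

Stage 1: -0.4 dBFS is 10 dB over -10.4 dBFS; at 10:1 that becomes 1 dB over, giving -9.4 dBFS; +8 dB make-up → -1.4 dBFS.
Stage 2: overshoot 3.3 dB → 3.3/2.5 = 1.32 dB → -3.38 dBFS.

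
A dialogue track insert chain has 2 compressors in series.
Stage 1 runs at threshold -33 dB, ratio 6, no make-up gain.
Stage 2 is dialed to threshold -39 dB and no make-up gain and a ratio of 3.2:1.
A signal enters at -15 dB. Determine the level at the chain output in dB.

-36.1875 dB

Stage 1: -15 dB is 18 dB over -33 dB; at 6:1 that becomes 3 dB over, giving -30 dB.
Stage 2: 9 dB above -39 dB, reduced 3.2:1 to 2.8125 dB above → -36.1875 dB.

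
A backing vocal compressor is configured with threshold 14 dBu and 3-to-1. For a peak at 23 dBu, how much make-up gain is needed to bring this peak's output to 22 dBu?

The peak compresses to 14 + 9/3 = 17 dBu.
To reach 22 dBu requires 22 − 17 = 5 dB of make-up.

5 dB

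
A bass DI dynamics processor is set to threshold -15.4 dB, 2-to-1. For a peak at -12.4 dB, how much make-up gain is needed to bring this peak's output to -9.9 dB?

Without make-up, output = threshold + overshoot/2 = -15.4 + 1.5 = -13.9 dB.
Gap to target: 4 dB.

4 dB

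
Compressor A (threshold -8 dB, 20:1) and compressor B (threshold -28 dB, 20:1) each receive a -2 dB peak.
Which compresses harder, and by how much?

B, by 19 dB

A: overshoot 6 dB → output overshoot 0.3 dB → GR 5.7 dB.
B: overshoot 26 dB → output overshoot 1.3 dB → GR 24.7 dB.
Difference: 19 dB in favour of B.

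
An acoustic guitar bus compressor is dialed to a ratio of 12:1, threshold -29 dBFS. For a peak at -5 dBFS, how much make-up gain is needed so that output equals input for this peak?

Without make-up, output = threshold + overshoot/12 = -29 + 2 = -27 dBFS.
Gap to target: 22 dB.

22 dB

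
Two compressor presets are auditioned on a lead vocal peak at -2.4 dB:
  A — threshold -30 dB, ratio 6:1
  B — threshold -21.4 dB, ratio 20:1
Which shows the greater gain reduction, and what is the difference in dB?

A, by 4.95 dB

A: overshoot 27.6 dB → output overshoot 4.6 dB → GR 23 dB.
B: overshoot 19 dB → output overshoot 0.95 dB → GR 18.05 dB.
A applies 4.95 dB more gain reduction.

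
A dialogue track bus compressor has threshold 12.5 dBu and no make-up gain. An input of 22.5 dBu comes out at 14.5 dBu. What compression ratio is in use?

Input overshoot = 22.5 − 12.5 = 10 dB; output overshoot = 14.5 − 12.5 = 2 dB.
Ratio = 10 / 2 = 5.

5:1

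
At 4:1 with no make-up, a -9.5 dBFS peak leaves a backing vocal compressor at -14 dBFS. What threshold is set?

Input is 6 dB above T (since output overshoot × R = input overshoot: (-14 − T)·4 = -9.5 − T gives T = -15.5 dBFS).
Check: -15.5 + (-9.5 − (-15.5))/4 = -15.5 + 1.5 = -14 dBFS. ✓

-15.5 dBFS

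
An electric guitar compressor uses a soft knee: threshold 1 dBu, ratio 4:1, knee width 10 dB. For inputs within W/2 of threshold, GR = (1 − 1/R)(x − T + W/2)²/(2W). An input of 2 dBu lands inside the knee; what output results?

x − T + W/2 = 2 − 1 + 5 = 6.
GR = (1 − 1/4) × 6² / 20 = 0.75 × 36 / 20 = 1.35 dB.
Output = 2 − 1.35 = 0.65 dBu.

0.65 dBu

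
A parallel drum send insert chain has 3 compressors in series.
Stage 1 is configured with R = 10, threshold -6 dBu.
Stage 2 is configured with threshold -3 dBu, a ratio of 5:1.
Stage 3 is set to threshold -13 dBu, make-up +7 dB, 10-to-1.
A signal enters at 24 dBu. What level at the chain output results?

Stage 1: 30 dB above -6 dBu, reduced 10:1 to 3 dB above → -3 dBu.
Stage 2: -3 dBu ≤ -3 dBu, so stage 2 doesn't engage; output -3 dBu.
Stage 3: overshoot 10 dB → 10/10 = 1 dB → -12 dBu; +7 dB make-up → -5 dBu.

-5 dBu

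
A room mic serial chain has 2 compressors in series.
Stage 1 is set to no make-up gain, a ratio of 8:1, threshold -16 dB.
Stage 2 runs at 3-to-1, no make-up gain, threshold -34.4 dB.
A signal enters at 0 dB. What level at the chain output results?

Stage 1: 16 dB above -16 dB, reduced 8:1 to 2 dB above → -14 dB.
Stage 2: overshoot 20.4 dB → 20.4/3 = 6.8 dB → -27.6 dB.

-27.6 dB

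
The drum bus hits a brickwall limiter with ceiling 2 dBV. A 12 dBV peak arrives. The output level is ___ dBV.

2 dBV

At ∞:1, everything above 2 dBV is held at the ceiling.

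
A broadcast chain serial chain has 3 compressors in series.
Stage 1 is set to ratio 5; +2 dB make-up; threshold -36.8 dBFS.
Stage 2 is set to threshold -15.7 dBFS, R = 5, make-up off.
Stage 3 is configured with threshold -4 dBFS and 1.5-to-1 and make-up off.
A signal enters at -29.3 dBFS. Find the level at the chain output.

Stage 1: 7.5 dB above -36.8 dBFS, reduced 5:1 to 1.5 dB above → -35.3 dBFS; +2 dB make-up → -33.3 dBFS.
Stage 2: -33.3 dBFS is at or below the -15.7 dBFS threshold — no compression; output -33.3 dBFS.
Stage 3: -33.3 dBFS is at or below the -4 dBFS threshold — no compression; output -33.3 dBFS.

-33.3 dBFS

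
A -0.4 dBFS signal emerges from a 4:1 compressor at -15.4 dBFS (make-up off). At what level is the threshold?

-20.4 dBFS

Gain reduction = -0.4 − (-15.4) = 15 dB; output overshoot = GR / (R − 1) = 15 / 3 = 5 dB.
Threshold = output − output overshoot = -15.4 − 5 = -20.4 dBFS.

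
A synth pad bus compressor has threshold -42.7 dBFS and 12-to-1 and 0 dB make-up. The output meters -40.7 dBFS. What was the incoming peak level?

-18.7 dBFS

That's 2 dB above the -42.7 dBFS threshold.
Undo the ratio: input overshoot = 2 × 12 = 24 dB, giving input = -18.7 dBFS.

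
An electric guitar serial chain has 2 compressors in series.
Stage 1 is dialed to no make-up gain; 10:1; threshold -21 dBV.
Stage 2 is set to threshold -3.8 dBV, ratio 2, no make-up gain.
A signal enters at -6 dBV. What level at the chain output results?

Stage 1: overshoot 15 dB → 15/10 = 1.5 dB → -19.5 dBV.
Stage 2: -19.5 dBV ≤ -3.8 dBV, so stage 2 doesn't engage; output -19.5 dBV.

-19.5 dBV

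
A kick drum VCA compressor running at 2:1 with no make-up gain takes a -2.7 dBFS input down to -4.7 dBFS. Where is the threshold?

Let T be the threshold. Output overshoot = (input overshoot)/R, so -4.7 − T = (-2.7 − T)/2.
2·(-4.7 − T) = -2.7 − T → 1·T = -9.4 − (-2.7) = -6.7.
T = -6.7/1 = -6.7 dBFS.

-6.7 dBFS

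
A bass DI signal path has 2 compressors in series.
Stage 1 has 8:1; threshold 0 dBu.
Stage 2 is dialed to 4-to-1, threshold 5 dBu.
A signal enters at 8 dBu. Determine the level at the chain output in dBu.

1 dBu

Stage 1: 8 dB above 0 dBu, reduced 8:1 to 1 dB above → 1 dBu.
Stage 2: 1 dBu ≤ 5 dBu, so stage 2 doesn't engage; output 1 dBu.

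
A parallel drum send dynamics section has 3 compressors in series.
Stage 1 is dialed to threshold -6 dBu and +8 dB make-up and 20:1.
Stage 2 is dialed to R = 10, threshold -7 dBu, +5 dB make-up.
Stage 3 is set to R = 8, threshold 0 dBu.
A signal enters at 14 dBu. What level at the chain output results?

-1 dBu

Stage 1: 20 dB above -6 dBu, reduced 20:1 to 1 dB above → -5 dBu; +8 dB make-up → 3 dBu.
Stage 2: 10 dB above -7 dBu, reduced 10:1 to 1 dB above → -6 dBu; +5 dB make-up → -1 dBu.
Stage 3: -1 dBu ≤ 0 dBu, so stage 3 doesn't engage; output -1 dBu.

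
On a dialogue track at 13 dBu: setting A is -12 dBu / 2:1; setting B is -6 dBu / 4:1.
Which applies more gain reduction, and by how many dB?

B, by 1.75 dB

A: overshoot 25 dB → output overshoot 12.5 dB → GR 12.5 dB.
B: overshoot 19 dB → output overshoot 4.75 dB → GR 14.25 dB.
B reduces 1.75 dB more.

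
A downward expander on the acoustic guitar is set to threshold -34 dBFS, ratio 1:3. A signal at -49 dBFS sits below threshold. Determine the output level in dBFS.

Below threshold, a 1:3 expander applies gain = (3−1)×(T − x) of attenuation.
(3−1) × 15 = 30 dB, so output = -49 − 30 = -79 dBFS.

-79 dBFS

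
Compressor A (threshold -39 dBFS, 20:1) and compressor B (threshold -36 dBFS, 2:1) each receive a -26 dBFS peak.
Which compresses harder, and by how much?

A, by 7.35 dB

A: 13 dB over, compressed to 0.65 dB over, so 12.35 dB of GR.
B: 10 dB over, compressed to 5 dB over, so 5 dB of GR.
A applies 7.35 dB more gain reduction.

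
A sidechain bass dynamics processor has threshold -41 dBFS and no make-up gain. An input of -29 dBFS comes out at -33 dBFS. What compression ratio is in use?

Input overshoot = -29 − (-41) = 12 dB; output overshoot = -33 − (-41) = 8 dB.
Ratio = 12 / 8 = 1.5.

1.5:1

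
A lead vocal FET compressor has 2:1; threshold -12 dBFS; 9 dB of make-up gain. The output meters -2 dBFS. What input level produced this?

-10 dBFS

Remove make-up: -2 − 9 = -11 dBFS.
That's 1 dB above the -12 dBFS threshold.
Input overshoot = R × output overshoot = 2 dB → input = -12 + 2 = -10 dBFS.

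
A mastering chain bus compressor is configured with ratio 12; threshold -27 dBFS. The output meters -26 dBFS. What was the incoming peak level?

That's 1 dB above the -27 dBFS threshold.
Input overshoot = R × output overshoot = 12 dB → input = -27 + 12 = -15 dBFS.

-15 dBFS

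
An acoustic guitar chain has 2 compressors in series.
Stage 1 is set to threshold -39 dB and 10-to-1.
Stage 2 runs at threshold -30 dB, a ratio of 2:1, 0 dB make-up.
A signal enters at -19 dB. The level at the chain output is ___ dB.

-37 dB

Stage 1: overshoot 20 dB → 20/10 = 2 dB → -37 dB.
Stage 2: -37 dB is at or below the -30 dB threshold — no compression; output -37 dB.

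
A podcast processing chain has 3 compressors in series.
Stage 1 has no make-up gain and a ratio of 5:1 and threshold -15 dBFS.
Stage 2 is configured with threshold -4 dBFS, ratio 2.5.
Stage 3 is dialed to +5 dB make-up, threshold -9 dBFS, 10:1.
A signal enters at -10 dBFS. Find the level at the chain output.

-9 dBFS

Stage 1: 5 dB above -15 dBFS, reduced 5:1 to 1 dB above → -14 dBFS.
Stage 2: -14 dBFS is at or below the -4 dBFS threshold — no compression; output -14 dBFS.
Stage 3: below threshold (-14 ≤ -9); passes unchanged; make-up brings it to -9 dBFS.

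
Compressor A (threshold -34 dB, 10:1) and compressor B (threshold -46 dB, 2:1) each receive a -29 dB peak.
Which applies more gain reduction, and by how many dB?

A: 5 dB over, compressed to 0.5 dB over, so 4.5 dB of GR.
B: 17 dB over, compressed to 8.5 dB over, so 8.5 dB of GR.
B applies 4 dB more gain reduction.

B, by 4 dB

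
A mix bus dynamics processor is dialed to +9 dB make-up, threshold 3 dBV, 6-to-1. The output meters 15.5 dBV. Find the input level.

Remove make-up: 15.5 − 9 = 6.5 dBV.
The compressed level sits 6.5 − 3 = 3.5 dB over threshold.
Undo the ratio: input overshoot = 3.5 × 6 = 21 dB, giving input = 24 dBV.

24 dBV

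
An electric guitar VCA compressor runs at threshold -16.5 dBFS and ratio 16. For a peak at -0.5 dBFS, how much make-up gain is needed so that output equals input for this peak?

Without make-up, output = threshold + overshoot/16 = -16.5 + 1 = -15.5 dBFS.
Gap to target: 15 dB.

15 dB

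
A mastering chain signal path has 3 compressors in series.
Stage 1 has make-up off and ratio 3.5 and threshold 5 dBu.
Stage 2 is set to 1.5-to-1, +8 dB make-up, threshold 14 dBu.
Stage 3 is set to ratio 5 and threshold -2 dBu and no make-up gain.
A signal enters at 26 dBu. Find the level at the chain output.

2.2 dBu

Stage 1: 21 dB above 5 dBu, reduced 3.5:1 to 6 dB above → 11 dBu.
Stage 2: 11 dBu is at or below the 14 dBu threshold — no compression; make-up brings it to 19 dBu.
Stage 3: overshoot 21 dB → 21/5 = 4.2 dB → 2.2 dBu.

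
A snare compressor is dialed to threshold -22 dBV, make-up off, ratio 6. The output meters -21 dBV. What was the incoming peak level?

That's 1 dB above the -22 dBV threshold.
Undo the ratio: input overshoot = 1 × 6 = 6 dB, giving input = -16 dBV.

-16 dBV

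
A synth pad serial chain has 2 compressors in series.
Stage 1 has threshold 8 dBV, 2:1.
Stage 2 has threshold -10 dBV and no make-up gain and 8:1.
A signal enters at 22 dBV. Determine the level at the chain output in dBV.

-6.875 dBV

Stage 1: overshoot 14 dB → 14/2 = 7 dB → 15 dBV.
Stage 2: 25 dB above -10 dBV, reduced 8:1 to 3.125 dB above → -6.875 dBV.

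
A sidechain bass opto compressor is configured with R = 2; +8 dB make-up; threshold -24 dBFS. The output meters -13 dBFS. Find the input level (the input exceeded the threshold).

Remove make-up: -13 − 8 = -21 dBFS.
That's 3 dB above the -24 dBFS threshold.
Before 2:1 compression the overshoot was 3 × 2 = 6 dB, so input = -24 + 6 = -18 dBFS.

-18 dBFS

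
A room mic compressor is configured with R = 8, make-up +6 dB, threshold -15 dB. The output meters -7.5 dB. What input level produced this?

Before make-up, the level was -7.5 − 6 = -13.5 dB.
The compressed level sits -13.5 − (-15) = 1.5 dB over threshold.
Before 8:1 compression the overshoot was 1.5 × 8 = 12 dB, so input = -15 + 12 = -3 dB.

-3 dB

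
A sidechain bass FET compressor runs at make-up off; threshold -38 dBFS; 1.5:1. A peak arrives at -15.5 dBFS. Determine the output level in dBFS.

The input is 22.5 dB above the -38 dBFS threshold.
At 1.5:1 the overshoot is divided by 1.5, leaving 15 dB above threshold.
So the level is -38 + 15 = -23 dBFS.

-23 dBFS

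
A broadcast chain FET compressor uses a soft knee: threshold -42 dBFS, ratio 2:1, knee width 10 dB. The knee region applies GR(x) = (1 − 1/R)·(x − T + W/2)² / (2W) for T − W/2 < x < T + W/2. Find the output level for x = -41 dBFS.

-41.9 dBFS

x − T + W/2 = -41 − (-42) + 5 = 6.
GR = (1 − 1/2) × 6² / 20 = 0.5 × 36 / 20 = 0.9 dB.
Output = -41 − 0.9 = -41.9 dBFS.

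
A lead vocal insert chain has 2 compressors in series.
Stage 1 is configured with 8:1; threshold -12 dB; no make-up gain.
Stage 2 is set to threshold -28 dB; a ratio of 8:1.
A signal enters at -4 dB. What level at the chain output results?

Stage 1: overshoot 8 dB → 8/8 = 1 dB → -11 dB.
Stage 2: overshoot 17 dB → 17/8 = 2.125 dB → -25.875 dB.

-25.875 dB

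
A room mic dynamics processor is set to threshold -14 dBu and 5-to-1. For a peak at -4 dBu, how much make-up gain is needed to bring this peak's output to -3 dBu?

9 dB

Without make-up, output = threshold + overshoot/5 = -14 + 2 = -12 dBu.
Gap to target: 9 dB.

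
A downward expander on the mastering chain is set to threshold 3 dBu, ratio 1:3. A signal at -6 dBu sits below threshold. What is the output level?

-24 dBu

Undershoot = 3 − (-6) = 9 dB.
At 1:3, that expands to 27 dB under threshold.
Output = 3 − 27 = -24 dBu.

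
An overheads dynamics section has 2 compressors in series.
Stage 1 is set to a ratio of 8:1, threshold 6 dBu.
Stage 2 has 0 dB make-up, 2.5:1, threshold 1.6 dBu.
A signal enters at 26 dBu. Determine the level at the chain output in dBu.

4.36 dBu

Stage 1: 26 dBu is 20 dB over 6 dBu; at 8:1 that becomes 2.5 dB over, giving 8.5 dBu.
Stage 2: 6.9 dB above 1.6 dBu, reduced 2.5:1 to 2.76 dB above → 4.36 dBu.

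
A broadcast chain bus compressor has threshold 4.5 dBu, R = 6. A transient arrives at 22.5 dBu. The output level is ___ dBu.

7.5 dBu

22.5 dBu sits 18 dB over threshold.
The 18 dB excess becomes 3 dB after 6:1 reduction.
So the level is 4.5 + 3 = 7.5 dBu.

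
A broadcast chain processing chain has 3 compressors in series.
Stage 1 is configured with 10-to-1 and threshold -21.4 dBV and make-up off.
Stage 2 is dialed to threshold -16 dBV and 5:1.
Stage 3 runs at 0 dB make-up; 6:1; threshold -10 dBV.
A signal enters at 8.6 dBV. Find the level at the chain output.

Stage 1: 30 dB above -21.4 dBV, reduced 10:1 to 3 dB above → -18.4 dBV.
Stage 2: -18.4 dBV is at or below the -16 dBV threshold — no compression; output -18.4 dBV.
Stage 3: -18.4 dBV ≤ -10 dBV, so stage 3 doesn't engage; output -18.4 dBV.

-18.4 dBV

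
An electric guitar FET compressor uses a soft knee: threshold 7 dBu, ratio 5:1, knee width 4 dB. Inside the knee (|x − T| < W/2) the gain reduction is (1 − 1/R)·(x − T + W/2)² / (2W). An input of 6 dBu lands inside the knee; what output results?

x − T + W/2 = 6 − 7 + 2 = 1.
GR = (1 − 1/5) × 1² / 8 = 0.8 × 1 / 8 = 0.1 dB.
Output = 6 − 0.1 = 5.9 dBu.

5.9 dBu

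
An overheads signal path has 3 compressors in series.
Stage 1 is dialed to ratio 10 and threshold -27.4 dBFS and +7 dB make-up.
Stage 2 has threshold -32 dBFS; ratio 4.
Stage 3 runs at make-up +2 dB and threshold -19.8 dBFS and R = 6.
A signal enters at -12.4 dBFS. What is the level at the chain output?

-26.725 dBFS

Stage 1: overshoot 15 dB → 15/10 = 1.5 dB → -25.9 dBFS; +7 dB make-up → -18.9 dBFS.
Stage 2: overshoot 13.1 dB → 13.1/4 = 3.275 dB → -28.725 dBFS.
Stage 3: -28.725 dBFS is at or below the -19.8 dBFS threshold — no compression; make-up brings it to -26.725 dBFS.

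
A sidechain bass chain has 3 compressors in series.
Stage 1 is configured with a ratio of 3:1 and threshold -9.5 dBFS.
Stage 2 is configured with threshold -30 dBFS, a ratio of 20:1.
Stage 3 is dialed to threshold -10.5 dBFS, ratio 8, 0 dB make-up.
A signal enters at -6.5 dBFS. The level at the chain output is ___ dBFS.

-28.925 dBFS

Stage 1: -6.5 dBFS is 3 dB over -9.5 dBFS; at 3:1 that becomes 1 dB over, giving -8.5 dBFS.
Stage 2: 21.5 dB above -30 dBFS, reduced 20:1 to 1.075 dB above → -28.925 dBFS.
Stage 3: -28.925 dBFS is at or below the -10.5 dBFS threshold — no compression; output -28.925 dBFS.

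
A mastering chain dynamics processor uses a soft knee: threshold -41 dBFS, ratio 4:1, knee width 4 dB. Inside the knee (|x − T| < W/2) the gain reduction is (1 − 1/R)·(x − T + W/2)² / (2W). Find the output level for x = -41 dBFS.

-41.375 dBFS

x − T + W/2 = -41 − (-41) + 2 = 2.
GR = (1 − 1/4) × 2² / 8 = 0.75 × 4 / 8 = 0.375 dB.
Output = -41 − 0.375 = -41.375 dBFS.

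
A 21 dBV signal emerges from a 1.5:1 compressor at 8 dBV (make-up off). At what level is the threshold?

-18 dBV

Let T be the threshold. Output overshoot = (input overshoot)/R, so 8 − T = (21 − T)/1.5.
1.5·(8 − T) = 21 − T → 0.5·T = 12 − 21 = -9.
T = -9/0.5 = -18 dBV.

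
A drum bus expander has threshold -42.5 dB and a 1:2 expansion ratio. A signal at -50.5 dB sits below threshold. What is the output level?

-58.5 dB

Undershoot = (-42.5) − (-50.5) = 8 dB.
At 1:2, that expands to 16 dB under threshold.
Output = -42.5 − 16 = -58.5 dB.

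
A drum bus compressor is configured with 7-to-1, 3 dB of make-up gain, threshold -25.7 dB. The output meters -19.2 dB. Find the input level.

Remove make-up: -19.2 − 3 = -22.2 dB.
Post-compression overshoot = -22.2 − (-25.7) = 3.5 dB.
Input overshoot = R × output overshoot = 24.5 dB → input = -25.7 + 24.5 = -1.2 dB.

-1.2 dB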